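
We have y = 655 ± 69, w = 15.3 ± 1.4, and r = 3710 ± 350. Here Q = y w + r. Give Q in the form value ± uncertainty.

13700 ± 1440

Let p = y·w = 10000. δp/p = √((1·δy/y)² + (1·δw/w)²) = √(0.0111 + 0.00837) = 0.140, so δp = 1400.
Q = p + r: δQ = √(δp² + δr²) = √(1.96e+06 + 1.22e+05) = 1440
Q = 13700.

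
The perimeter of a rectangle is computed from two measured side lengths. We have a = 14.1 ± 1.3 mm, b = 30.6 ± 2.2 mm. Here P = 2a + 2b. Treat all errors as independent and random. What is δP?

5.11 mm

Absolute uncertainties add in quadrature for a linear combination:
  (2·δa)² = 6.76;  (2·δb)² = 19.4
δP = √(26.1) = 5.11 mm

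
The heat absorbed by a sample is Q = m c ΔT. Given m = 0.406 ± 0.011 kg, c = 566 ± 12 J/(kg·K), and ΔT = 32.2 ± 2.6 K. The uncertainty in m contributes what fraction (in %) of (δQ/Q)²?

9.53%

(δQ/Q)² = (1·δm/m)² + (1·δc/c)² + (1·δΔT/ΔT)²
  m term: (1×0.0271)² = 0.000734
  c term: (1×0.0212)² = 0.000449
  ΔT term: (1×0.0807)² = 0.00652
Total = 0.00770. Share from m = 0.000734/0.00770 = 0.0953.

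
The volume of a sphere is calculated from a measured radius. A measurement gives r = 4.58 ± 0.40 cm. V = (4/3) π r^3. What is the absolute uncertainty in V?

V ∝ r^3, so δV/V = |3| · δr/r = 3 × 0.0873 = 0.262.
V = 402 cm^3, so δV = 0.262 × 402 = 105 cm^3.

105 cm^3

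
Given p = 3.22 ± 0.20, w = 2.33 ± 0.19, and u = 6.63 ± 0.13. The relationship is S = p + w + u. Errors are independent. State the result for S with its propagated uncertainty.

12.2 ± 0.305

Sums and differences: (δS)² = Σ (cᵢ δxᵢ)².
  (δp)² = 0.0400;  (δw)² = 0.0361;  (δu)² = 0.0169
δS = √(0.0930) = 0.305
S = 12.2.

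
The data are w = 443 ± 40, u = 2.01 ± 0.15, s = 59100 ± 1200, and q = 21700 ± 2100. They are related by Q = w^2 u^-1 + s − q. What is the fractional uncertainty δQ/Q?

0.142

Let p = w^2·u^-1 = 97600. δp/p = √((2·δw/w)² + (-1·δu/u)²) = √(0.0326 + 0.00557) = 0.195, so δp = 19100.
Q = p + s − q: δQ = √(δp² + δs² + δq²) = √(3.64e+08 + 1.44e+06 + 4.41e+06) = 19200
Q = 1.35e+05, so δQ/Q = 19200/1.35e+05 = 0.142.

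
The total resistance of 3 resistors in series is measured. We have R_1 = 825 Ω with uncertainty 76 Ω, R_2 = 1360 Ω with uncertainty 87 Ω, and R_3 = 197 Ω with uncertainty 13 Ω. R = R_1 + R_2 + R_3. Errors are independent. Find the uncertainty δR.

116 Ω

Sums and differences: (δR)² = Σ (cᵢ δxᵢ)².
  (δR_1)² = 5780;  (δR_2)² = 7570;  (δR_3)² = 169
δR = √(13500) = 116 Ω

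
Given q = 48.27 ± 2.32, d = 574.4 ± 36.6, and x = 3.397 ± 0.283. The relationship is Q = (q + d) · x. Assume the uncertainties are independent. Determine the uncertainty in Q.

216

Let u = q + d = 622.7. δu = √(δq² + δd²) = √(5.38 + 1340) = 36.7, so δu/u = 0.0589.
Q is then a monomial in u, x:
δQ/Q = √((δu/u)² + (1·δx/x)²) = √(0.00347 + 0.00694) = 0.102
Q = 2115, so δQ = 0.102 × 2115 = 216.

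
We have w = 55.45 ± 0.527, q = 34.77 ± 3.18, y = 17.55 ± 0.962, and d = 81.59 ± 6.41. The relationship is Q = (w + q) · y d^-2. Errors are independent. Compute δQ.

Let u = w + q = 90.22. δu = √(δw² + δq²) = √(0.278 + 10.1) = 3.22, so δu/u = 0.0357.
Q is then a monomial in u, y, d:
δQ/Q = √((δu/u)² + (1·δy/y)² + (-2·δd/d)²) = √(0.00128 + 0.00300 + 0.0247) = 0.170
Q = 0.2379, so δQ = 0.170 × 0.2379 = 0.0405.

0.0405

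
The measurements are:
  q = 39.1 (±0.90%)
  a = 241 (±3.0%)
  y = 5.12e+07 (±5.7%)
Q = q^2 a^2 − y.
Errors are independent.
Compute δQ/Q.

0.167

Let p = q^2·a^2 = 8.88e+07. δp/p = √((2·δq/q)² + (2·δa/a)²) = √(0.000324 + 0.00360) = 0.0626, so δp = 5.56e+06.
Q = p − y: δQ = √(δp² + δy²) = √(3.09e+13 + 8.52e+12) = 6.28e+06
Q = 3.76e+07, so δQ/Q = 6.28e+06/3.76e+07 = 0.167.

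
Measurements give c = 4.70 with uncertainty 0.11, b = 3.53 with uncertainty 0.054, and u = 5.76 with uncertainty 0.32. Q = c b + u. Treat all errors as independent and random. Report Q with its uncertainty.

Let p = c·b = 16.6. δp/p = √((1·δc/c)² + (1·δb/b)²) = √(0.000548 + 0.000234) = 0.0280, so δp = 0.464.
Q = p + u: δQ = √(δp² + δu²) = √(0.215 + 0.102) = 0.564
Q = 22.4.

22.4 ± 0.564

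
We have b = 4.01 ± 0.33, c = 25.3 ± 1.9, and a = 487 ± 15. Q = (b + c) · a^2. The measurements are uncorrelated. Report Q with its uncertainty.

(6.95 ± 0.627) × 10^6

Let u = b + c = 29.3. δu = √(δb² + δc²) = √(0.109 + 3.61) = 1.93, so δu/u = 0.0658.
Q is then a monomial in u, a:
δQ/Q = √((δu/u)² + (2·δa/a)²) = √(0.00433 + 0.00379) = 0.0901
Q = 6.95e+06, so δQ = 0.0901 × 6.95e+06 = 6.27e+05.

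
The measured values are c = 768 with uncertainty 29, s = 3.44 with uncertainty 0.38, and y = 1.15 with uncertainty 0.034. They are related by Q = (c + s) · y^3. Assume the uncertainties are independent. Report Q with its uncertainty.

1170 ± 113

Let u = c + s = 771. δu = √(δc² + δs²) = √(841 + 0.144) = 29.0, so δu/u = 0.0376.
Q is then a monomial in u, y:
δQ/Q = √((δu/u)² + (3·δy/y)²) = √(0.00141 + 0.00787) = 0.0963
Q = 1170, so δQ = 0.0963 × 1170 = 113.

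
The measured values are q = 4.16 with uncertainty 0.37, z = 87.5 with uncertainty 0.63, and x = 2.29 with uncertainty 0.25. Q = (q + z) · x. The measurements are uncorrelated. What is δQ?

Let u = q + z = 91.7. δu = √(δq² + δz²) = √(0.137 + 0.397) = 0.731, so δu/u = 0.00797.
Q is then a monomial in u, x:
δQ/Q = √((δu/u)² + (1·δx/x)²) = √(6.35e-05 + 0.0119) = 0.109
Q = 210, so δQ = 0.109 × 210 = 23.0.

23.0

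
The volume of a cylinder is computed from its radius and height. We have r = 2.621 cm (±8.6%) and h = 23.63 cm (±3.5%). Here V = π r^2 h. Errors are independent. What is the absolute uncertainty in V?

Since V is a product/quotient, work with relative uncertainties:
  (2·δr/r)² = (2×0.0860)² = 0.0296;  (1·δh/h)² = (1×0.0350)² = 0.00123
δV/V = √(0.0308) = 0.176
V = 510.0 cm^3, so δV = 0.176 × 510.0 = 89.5 cm^3.

89.5 cm^3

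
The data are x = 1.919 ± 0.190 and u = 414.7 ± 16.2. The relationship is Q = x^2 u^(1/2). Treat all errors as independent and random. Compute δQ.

14.9

Relative error in a monomial: (δQ/Q)² = Σ (nᵢ · δxᵢ/xᵢ)².
  (2·δx/x)² = (2×0.0990)² = 0.0392;  (½·δu/u)² = (0.5×0.0391)² = 0.000382
δQ/Q = √(0.0396) = 0.199
Q = 74.99, so δQ = 0.199 × 74.99 = 14.9.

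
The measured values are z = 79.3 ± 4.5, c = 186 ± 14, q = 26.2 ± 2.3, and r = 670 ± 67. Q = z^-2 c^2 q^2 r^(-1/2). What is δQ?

Each factor contributes (exponent × relative error)² to (δQ/Q)²:
  (-2·δz/z)² = (-2×0.0567)² = 0.0129;  (2·δc/c)² = (2×0.0753)² = 0.0227;  (2·δq/q)² = (2×0.0878)² = 0.0308;  (−½·δr/r)² = (-0.5×0.100)² = 0.00250
δQ/Q = √(0.0689) = 0.262
Q = 146, so δQ = 0.262 × 146 = 38.3.

38.3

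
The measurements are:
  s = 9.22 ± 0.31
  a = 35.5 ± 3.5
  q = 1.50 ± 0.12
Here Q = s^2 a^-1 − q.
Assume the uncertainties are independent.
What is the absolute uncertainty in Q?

Let p = s^2·a^-1 = 2.39. δp/p = √((2·δs/s)² + (-1·δa/a)²) = √(0.00452 + 0.00972) = 0.119, so δp = 0.286.
Q = p − q: δQ = √(δp² + δq²) = √(0.0817 + 0.0144) = 0.310

0.310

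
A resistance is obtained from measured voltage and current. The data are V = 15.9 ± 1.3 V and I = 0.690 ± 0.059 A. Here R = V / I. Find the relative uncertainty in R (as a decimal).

0.118

Each factor contributes (exponent × relative error)² to (δR/R)²:
  (1·δV/V)² = (1×0.0818)² = 0.00668;  (-1·δI/I)² = (-1×0.0855)² = 0.00731
δR/R = √(0.0140) = 0.118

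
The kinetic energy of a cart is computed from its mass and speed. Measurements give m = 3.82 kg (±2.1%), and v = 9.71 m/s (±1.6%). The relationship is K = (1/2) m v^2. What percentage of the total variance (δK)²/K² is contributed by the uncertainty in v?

(δK/K)² = (1·δm/m)² + (2·δv/v)²
  m term: (1×0.0210)² = 0.000441
  v term: (2×0.0160)² = 0.00102
Total = 0.00146. Share from v = 0.00102/0.00146 = 0.699.

69.9%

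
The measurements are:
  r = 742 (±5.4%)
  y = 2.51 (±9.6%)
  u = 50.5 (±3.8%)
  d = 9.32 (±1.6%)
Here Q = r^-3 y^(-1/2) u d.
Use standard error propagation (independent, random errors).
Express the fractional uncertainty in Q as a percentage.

For a monomial Q ∝ r^-3, y^(-1/2), u, d, fractional errors add in quadrature:
  (-3·δr/r)² = (-3×0.0540)² = 0.0262;  (−½·δy/y)² = (-0.5×0.0960)² = 0.00230;  (1·δu/u)² = (1×0.0380)² = 0.00144;  (1·δd/d)² = (1×0.0160)² = 0.000256
δQ/Q = √(0.0302) = 0.174

17.4%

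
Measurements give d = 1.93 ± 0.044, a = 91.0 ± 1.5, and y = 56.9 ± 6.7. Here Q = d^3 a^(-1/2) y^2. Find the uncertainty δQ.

For a monomial Q ∝ d^3, a^(-1/2), y^2, fractional errors add in quadrature:
  (3·δd/d)² = (3×0.0228)² = 0.00468;  (−½·δa/a)² = (-0.5×0.0165)² = 6.79e-05;  (2·δy/y)² = (2×0.118)² = 0.0555
δQ/Q = √(0.0602) = 0.245
Q = 2440, so δQ = 0.245 × 2440 = 599.

599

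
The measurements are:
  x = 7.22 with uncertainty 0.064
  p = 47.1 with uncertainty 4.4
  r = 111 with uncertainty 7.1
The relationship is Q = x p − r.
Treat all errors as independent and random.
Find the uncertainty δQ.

32.7

Let w = x·p = 340. δw/w = √((1·δx/x)² + (1·δp/p)²) = √(7.86e-05 + 0.00873) = 0.0938, so δw = 31.9.
Q = w − r: δQ = √(δw² + δr²) = √(1020 + 50.4) = 32.7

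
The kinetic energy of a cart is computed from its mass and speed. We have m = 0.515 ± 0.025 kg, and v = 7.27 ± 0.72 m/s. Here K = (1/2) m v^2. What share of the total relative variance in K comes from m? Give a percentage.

5.67%

(δK/K)² = (1·δm/m)² + (2·δv/v)²
  m term: (1×0.0485)² = 0.00236
  v term: (2×0.0990)² = 0.0392
Total = 0.0416. Share from m = 0.00236/0.0416 = 0.0567.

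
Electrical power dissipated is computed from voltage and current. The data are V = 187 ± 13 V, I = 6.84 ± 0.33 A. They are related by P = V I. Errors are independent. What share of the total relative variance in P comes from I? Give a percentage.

(δP/P)² = (1·δV/V)² + (1·δI/I)²
  V term: (1×0.0695)² = 0.00483
  I term: (1×0.0482)² = 0.00233
Total = 0.00716. Share from I = 0.00233/0.00716 = 0.325.

32.5%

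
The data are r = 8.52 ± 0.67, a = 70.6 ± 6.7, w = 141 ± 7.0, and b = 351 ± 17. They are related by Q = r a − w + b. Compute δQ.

Let p = r·a = 602. δp/p = √((1·δr/r)² + (1·δa/a)²) = √(0.00618 + 0.00901) = 0.123, so δp = 74.1.
Q = p − w + b: δQ = √(δp² + δw² + δb²) = √(5500 + 49.0 + 289) = 76.4

76.4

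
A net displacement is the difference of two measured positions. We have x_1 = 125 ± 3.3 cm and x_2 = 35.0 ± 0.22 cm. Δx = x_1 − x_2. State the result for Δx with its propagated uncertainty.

Absolute uncertainties add in quadrature for a linear combination:
  (δx_1)² = 10.9;  (δx_2)² = 0.0484
δΔx = √(10.9) = 3.31 cm
Δx = 90.0 cm.

90.0 ± 3.31 cm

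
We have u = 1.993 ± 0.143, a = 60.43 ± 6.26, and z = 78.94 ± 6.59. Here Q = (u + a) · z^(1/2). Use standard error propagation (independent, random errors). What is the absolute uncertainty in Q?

Let w = u + a = 62.42. δw = √(δu² + δa²) = √(0.0204 + 39.2) = 6.26, so δw/w = 0.100.
Q is then a monomial in w, z:
δQ/Q = √((δw/w)² + (½·δz/z)²) = √(0.0101 + 0.00174) = 0.109
Q = 554.6, so δQ = 0.109 × 554.6 = 60.3.

60.3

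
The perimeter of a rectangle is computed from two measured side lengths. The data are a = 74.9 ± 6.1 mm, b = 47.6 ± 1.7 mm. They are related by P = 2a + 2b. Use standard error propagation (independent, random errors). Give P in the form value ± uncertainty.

For a sum/difference, combine absolute errors in quadrature:
  (2·δa)² = 149;  (2·δb)² = 11.6
δP = √(160) = 12.7 mm
P = 245 mm.

245 ± 12.7 mm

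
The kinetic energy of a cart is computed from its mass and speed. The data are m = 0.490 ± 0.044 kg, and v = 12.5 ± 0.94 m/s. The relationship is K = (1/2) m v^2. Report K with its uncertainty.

38.3 ± 6.71 J

Since K is a product/quotient, work with relative uncertainties:
  (1·δm/m)² = (1×0.0898)² = 0.00806;  (2·δv/v)² = (2×0.0752)² = 0.0226
δK/K = √(0.0307) = 0.175
K = 38.3 J, so δK = 0.175 × 38.3 = 6.71 J.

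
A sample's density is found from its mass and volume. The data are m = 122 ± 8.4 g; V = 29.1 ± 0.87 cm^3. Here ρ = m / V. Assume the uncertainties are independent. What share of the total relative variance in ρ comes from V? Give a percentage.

(δρ/ρ)² = (1·δm/m)² + (-1·δV/V)²
  m term: (1×0.0689)² = 0.00474
  V term: (-1×0.0299)² = 0.000894
Total = 0.00563. Share from V = 0.000894/0.00563 = 0.159.

15.9%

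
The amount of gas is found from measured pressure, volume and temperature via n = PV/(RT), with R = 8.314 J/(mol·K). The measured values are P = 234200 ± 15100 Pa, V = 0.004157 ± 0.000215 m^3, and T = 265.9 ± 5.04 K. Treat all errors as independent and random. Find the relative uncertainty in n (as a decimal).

0.0848

Relative error in a monomial: (δn/n)² = Σ (nᵢ · δxᵢ/xᵢ)².
  (1·δP/P)² = (1×0.0645)² = 0.00416;  (1·δV/V)² = (1×0.0517)² = 0.00267;  (-1·δT/T)² = (-1×0.0190)² = 0.000359
δn/n = √(0.00719) = 0.0848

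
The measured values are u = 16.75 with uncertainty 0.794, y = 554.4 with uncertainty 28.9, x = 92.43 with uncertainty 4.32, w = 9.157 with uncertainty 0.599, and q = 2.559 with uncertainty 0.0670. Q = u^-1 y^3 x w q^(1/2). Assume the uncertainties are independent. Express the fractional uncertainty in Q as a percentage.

Each factor contributes (exponent × relative error)² to (δQ/Q)²:
  (-1·δu/u)² = (-1×0.0474)² = 0.00225;  (3·δy/y)² = (3×0.0521)² = 0.0245;  (1·δx/x)² = (1×0.0467)² = 0.00218;  (1·δw/w)² = (1×0.0654)² = 0.00428;  (½·δq/q)² = (0.5×0.0262)² = 0.000171
δQ/Q = √(0.0333) = 0.183

18.3%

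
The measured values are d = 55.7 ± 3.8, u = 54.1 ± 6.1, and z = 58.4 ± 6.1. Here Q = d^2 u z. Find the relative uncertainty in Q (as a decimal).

0.206

Since Q is a product/quotient, work with relative uncertainties:
  (2·δd/d)² = (2×0.0682)² = 0.0186;  (1·δu/u)² = (1×0.113)² = 0.0127;  (1·δz/z)² = (1×0.104)² = 0.0109
δQ/Q = √(0.0422) = 0.206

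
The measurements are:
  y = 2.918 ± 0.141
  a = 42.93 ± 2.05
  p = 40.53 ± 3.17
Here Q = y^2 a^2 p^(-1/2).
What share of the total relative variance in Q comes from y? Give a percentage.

46.7%

(δQ/Q)² = (2·δy/y)² + (2·δa/a)² + (−½·δp/p)²
  y term: (2×0.0483)² = 0.00934
  a term: (2×0.0478)² = 0.00912
  p term: (-0.5×0.0782)² = 0.00153
Total = 0.0200. Share from y = 0.00934/0.0200 = 0.467.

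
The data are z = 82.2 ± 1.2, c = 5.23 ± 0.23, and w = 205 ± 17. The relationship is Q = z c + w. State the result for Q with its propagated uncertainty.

Let p = z·c = 430. δp/p = √((1·δz/z)² + (1·δc/c)²) = √(0.000213 + 0.00193) = 0.0463, so δp = 19.9.
Q = p + w: δQ = √(δp² + δw²) = √(397 + 289) = 26.2
Q = 635.

635 ± 26.2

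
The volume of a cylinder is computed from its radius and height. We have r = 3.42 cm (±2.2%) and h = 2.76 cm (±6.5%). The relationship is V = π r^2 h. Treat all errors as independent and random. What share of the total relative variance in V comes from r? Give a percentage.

31.4%

(δV/V)² = (2·δr/r)² + (1·δh/h)²
  r term: (2×0.0220)² = 0.00194
  h term: (1×0.0650)² = 0.00423
Total = 0.00616. Share from r = 0.00194/0.00616 = 0.314.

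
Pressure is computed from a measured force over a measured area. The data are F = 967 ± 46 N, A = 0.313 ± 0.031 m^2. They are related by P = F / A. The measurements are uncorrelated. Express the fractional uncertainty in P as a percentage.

Each factor contributes (exponent × relative error)² to (δP/P)²:
  (1·δF/F)² = (1×0.0476)² = 0.00226;  (-1·δA/A)² = (-1×0.0990)² = 0.00981
δP/P = √(0.0121) = 0.110

11.0%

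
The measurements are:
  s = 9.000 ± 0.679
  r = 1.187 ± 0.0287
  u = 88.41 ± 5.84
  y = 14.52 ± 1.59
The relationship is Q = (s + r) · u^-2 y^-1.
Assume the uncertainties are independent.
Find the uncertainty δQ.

1.65e-05

Let w = s + r = 10.19. δw = √(δs² + δr²) = √(0.461 + 0.000824) = 0.680, so δw/w = 0.0667.
Q is then a monomial in w, u, y:
δQ/Q = √((δw/w)² + (-2·δu/u)² + (-1·δy/y)²) = √(0.00445 + 0.0175 + 0.0120) = 0.184
Q = 8.976e-05, so δQ = 0.184 × 8.976e-05 = 1.65e-05.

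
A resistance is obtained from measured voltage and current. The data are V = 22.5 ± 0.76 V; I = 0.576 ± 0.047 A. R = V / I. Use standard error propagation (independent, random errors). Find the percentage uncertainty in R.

Each factor contributes (exponent × relative error)² to (δR/R)²:
  (1·δV/V)² = (1×0.0338)² = 0.00114;  (-1·δI/I)² = (-1×0.0816)² = 0.00666
δR/R = √(0.00780) = 0.0883

8.83%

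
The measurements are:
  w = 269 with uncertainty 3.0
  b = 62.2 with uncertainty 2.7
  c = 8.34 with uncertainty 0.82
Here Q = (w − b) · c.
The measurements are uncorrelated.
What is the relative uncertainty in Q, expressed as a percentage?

Let u = w − b = 207. δu = √(δw² + δb²) = √(9.00 + 7.29) = 4.04, so δu/u = 0.0195.
Q is then a monomial in u, c:
δQ/Q = √((δu/u)² + (1·δc/c)²) = √(0.000381 + 0.00967) = 0.100

10.0%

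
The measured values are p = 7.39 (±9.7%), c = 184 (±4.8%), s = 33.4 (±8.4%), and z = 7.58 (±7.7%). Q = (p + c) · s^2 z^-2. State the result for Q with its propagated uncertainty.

Let u = p + c = 191. δu = √(δp² + δc²) = √(0.514 + 78.0) = 8.86, so δu/u = 0.0463.
Q is then a monomial in u, s, z:
δQ/Q = √((δu/u)² + (2·δs/s)² + (-2·δz/z)²) = √(0.00214 + 0.0282 + 0.0237) = 0.233
Q = 3720, so δQ = 0.233 × 3720 = 864.

3720 ± 864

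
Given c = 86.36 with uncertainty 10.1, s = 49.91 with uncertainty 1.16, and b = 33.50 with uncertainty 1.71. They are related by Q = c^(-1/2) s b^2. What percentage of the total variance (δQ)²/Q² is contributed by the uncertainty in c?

(δQ/Q)² = (−½·δc/c)² + (1·δs/s)² + (2·δb/b)²
  c term: (-0.5×0.117)² = 0.00342
  s term: (1×0.0232)² = 0.000540
  b term: (2×0.0510)² = 0.0104
Total = 0.0144. Share from c = 0.00342/0.0144 = 0.238.

23.8%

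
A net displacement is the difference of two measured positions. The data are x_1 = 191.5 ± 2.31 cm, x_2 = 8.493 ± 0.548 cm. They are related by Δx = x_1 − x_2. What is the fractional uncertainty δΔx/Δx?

0.0130

Δx is a linear combination, so absolute uncertainties add in quadrature:
  (δx_1)² = 5.34;  (δx_2)² = 0.300
δΔx = √(5.64) = 2.37 cm
Δx = 183.0 cm, so δΔx/Δx = 2.37/183.0 = 0.0130.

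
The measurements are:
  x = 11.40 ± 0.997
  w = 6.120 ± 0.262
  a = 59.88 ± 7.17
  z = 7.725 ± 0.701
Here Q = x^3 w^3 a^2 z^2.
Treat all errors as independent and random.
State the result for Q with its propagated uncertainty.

Relative error in a monomial: (δQ/Q)² = Σ (nᵢ · δxᵢ/xᵢ)².
  (3·δx/x)² = (3×0.0875)² = 0.0688;  (3·δw/w)² = (3×0.0428)² = 0.0165;  (2·δa/a)² = (2×0.120)² = 0.0574;  (2·δz/z)² = (2×0.0907)² = 0.0329
δQ/Q = √(0.176) = 0.419
Q = 7.267e+10, so δQ = 0.419 × 7.267e+10 = 3.05e+10.

(7.267 ± 3.05) × 10^10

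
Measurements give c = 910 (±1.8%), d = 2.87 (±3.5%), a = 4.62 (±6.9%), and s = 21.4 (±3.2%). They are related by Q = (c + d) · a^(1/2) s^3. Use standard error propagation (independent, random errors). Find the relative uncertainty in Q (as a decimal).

Let u = c + d = 913. δu = √(δc² + δd²) = √(268 + 0.0101) = 16.4, so δu/u = 0.0179.
Q is then a monomial in u, a, s:
δQ/Q = √((δu/u)² + (½·δa/a)² + (3·δs/s)²) = √(0.000322 + 0.00119 + 0.00922) = 0.104

0.104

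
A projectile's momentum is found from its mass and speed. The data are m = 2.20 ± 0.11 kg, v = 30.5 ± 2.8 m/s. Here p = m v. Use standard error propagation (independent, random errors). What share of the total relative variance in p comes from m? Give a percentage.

(δp/p)² = (1·δm/m)² + (1·δv/v)²
  m term: (1×0.0500)² = 0.00250
  v term: (1×0.0918)² = 0.00843
Total = 0.0109. Share from m = 0.00250/0.0109 = 0.229.

22.9%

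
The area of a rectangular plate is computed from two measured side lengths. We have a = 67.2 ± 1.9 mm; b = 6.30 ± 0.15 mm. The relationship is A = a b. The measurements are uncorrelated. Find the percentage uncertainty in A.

3.70%

A is a product of powers, so relative uncertainties combine in quadrature:
  (1·δa/a)² = (1×0.0283)² = 0.000799;  (1·δb/b)² = (1×0.0238)² = 0.000567
δA/A = √(0.00137) = 0.0370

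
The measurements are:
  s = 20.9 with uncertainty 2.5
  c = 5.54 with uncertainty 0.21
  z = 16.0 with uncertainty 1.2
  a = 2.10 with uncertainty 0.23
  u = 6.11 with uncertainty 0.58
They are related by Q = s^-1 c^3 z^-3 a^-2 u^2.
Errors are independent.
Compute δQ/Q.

Since Q is a product/quotient, work with relative uncertainties:
  (-1·δs/s)² = (-1×0.120)² = 0.0143;  (3·δc/c)² = (3×0.0379)² = 0.0129;  (-3·δz/z)² = (-3×0.0750)² = 0.0506;  (-2·δa/a)² = (-2×0.110)² = 0.0480;  (2·δu/u)² = (2×0.0949)² = 0.0360
δQ/Q = √(0.162) = 0.402

0.402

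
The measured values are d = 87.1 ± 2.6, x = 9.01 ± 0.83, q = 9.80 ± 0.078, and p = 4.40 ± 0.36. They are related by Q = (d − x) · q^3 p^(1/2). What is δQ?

Let u = d − x = 78.1. δu = √(δd² + δx²) = √(6.76 + 0.689) = 2.73, so δu/u = 0.0350.
Q is then a monomial in u, q, p:
δQ/Q = √((δu/u)² + (3·δq/q)² + (½·δp/p)²) = √(0.00122 + 0.000570 + 0.00167) = 0.0589
Q = 1.54e+05, so δQ = 0.0589 × 1.54e+05 = 9080.

9080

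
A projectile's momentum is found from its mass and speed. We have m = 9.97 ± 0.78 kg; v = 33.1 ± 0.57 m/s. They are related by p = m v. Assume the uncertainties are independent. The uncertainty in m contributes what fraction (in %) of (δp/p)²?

95.4%

(δp/p)² = (1·δm/m)² + (1·δv/v)²
  m term: (1×0.0782)² = 0.00612
  v term: (1×0.0172)² = 0.000297
Total = 0.00642. Share from m = 0.00612/0.00642 = 0.954.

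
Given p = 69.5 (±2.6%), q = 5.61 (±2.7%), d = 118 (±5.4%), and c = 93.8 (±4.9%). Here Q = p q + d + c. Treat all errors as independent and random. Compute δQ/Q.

Let w = p·q = 390. δw/w = √((1·δp/p)² + (1·δq/q)²) = √(0.000676 + 0.000729) = 0.0375, so δw = 14.6.
Q = w + d + c: δQ = √(δw² + δd² + δc²) = √(214 + 40.6 + 21.1) = 16.6
Q = 602, so δQ/Q = 16.6/602 = 0.0276.

0.0276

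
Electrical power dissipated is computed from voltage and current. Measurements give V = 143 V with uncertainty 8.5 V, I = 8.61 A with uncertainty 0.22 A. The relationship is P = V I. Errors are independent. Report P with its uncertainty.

For a monomial P ∝ V, I, fractional errors add in quadrature:
  (1·δV/V)² = (1×0.0594)² = 0.00353;  (1·δI/I)² = (1×0.0256)² = 0.000653
δP/P = √(0.00419) = 0.0647
P = 1230 W, so δP = 0.0647 × 1230 = 79.7 W.

1230 ± 79.7 W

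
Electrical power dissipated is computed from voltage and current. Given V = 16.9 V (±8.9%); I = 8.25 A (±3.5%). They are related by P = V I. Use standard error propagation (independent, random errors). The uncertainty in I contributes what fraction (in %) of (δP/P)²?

13.4%

(δP/P)² = (1·δV/V)² + (1·δI/I)²
  V term: (1×0.0890)² = 0.00792
  I term: (1×0.0350)² = 0.00123
Total = 0.00915. Share from I = 0.00123/0.00915 = 0.134.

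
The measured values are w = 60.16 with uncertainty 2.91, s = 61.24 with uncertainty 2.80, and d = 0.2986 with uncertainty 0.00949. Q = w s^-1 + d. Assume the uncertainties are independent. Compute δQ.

Let p = w·s^-1 = 0.9824. δp/p = √((1·δw/w)² + (-1·δs/s)²) = √(0.00234 + 0.00209) = 0.0666, so δp = 0.0654.
Q = p + d: δQ = √(δp² + δd²) = √(0.00428 + 9.01e-05) = 0.0661

0.0661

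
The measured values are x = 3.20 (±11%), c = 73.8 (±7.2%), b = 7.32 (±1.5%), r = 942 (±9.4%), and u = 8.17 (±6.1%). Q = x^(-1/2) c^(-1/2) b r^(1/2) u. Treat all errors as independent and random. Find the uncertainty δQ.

Each factor contributes (exponent × relative error)² to (δQ/Q)²:
  (−½·δx/x)² = (-0.5×0.110)² = 0.00302;  (−½·δc/c)² = (-0.5×0.0720)² = 0.00130;  (1·δb/b)² = (1×0.0150)² = 0.000225;  (½·δr/r)² = (0.5×0.0940)² = 0.00221;  (1·δu/u)² = (1×0.0610)² = 0.00372
δQ/Q = √(0.0105) = 0.102
Q = 119, so δQ = 0.102 × 119 = 12.2.

12.2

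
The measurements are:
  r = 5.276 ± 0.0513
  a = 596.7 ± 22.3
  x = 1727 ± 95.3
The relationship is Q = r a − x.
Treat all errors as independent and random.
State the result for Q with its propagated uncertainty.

1421 ± 154

Let p = r·a = 3148. δp/p = √((1·δr/r)² + (1·δa/a)²) = √(9.45e-05 + 0.00140) = 0.0386, so δp = 122.
Q = p − x: δQ = √(δp² + δx²) = √(14800 + 9080) = 154
Q = 1421.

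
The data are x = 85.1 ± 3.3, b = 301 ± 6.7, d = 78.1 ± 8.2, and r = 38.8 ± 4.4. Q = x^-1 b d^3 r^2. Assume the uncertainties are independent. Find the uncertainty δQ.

9.91e+08

Each factor contributes (exponent × relative error)² to (δQ/Q)²:
  (-1·δx/x)² = (-1×0.0388)² = 0.00150;  (1·δb/b)² = (1×0.0223)² = 0.000495;  (3·δd/d)² = (3×0.105)² = 0.0992;  (2·δr/r)² = (2×0.113)² = 0.0514
δQ/Q = √(0.153) = 0.391
Q = 2.54e+09, so δQ = 0.391 × 2.54e+09 = 9.91e+08.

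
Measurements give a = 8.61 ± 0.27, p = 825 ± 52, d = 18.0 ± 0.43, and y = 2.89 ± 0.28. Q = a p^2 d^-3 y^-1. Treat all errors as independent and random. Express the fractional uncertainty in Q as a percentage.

17.7%

Relative error in a monomial: (δQ/Q)² = Σ (nᵢ · δxᵢ/xᵢ)².
  (1·δa/a)² = (1×0.0314)² = 0.000983;  (2·δp/p)² = (2×0.0630)² = 0.0159;  (-3·δd/d)² = (-3×0.0239)² = 0.00514;  (-1·δy/y)² = (-1×0.0969)² = 0.00939
δQ/Q = √(0.0314) = 0.177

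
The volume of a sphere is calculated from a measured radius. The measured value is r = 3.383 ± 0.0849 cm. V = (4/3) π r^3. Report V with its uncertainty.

Since V is a product/quotient, work with relative uncertainties:
  (3·δr/r)² = (3×0.0251)² = 0.00567
δV/V = √(0.00567) = 0.0753
V = 162.2 cm^3, so δV = 0.0753 × 162.2 = 12.2 cm^3.

162.2 ± 12.2 cm^3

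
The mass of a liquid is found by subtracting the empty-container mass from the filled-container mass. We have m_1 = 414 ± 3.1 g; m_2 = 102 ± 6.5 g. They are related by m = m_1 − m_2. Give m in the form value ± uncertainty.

312 ± 7.20 g

Absolute uncertainties add in quadrature for a linear combination:
  (δm_1)² = 9.61;  (δm_2)² = 42.2
δm = √(51.9) = 7.20 g
m = 312 g.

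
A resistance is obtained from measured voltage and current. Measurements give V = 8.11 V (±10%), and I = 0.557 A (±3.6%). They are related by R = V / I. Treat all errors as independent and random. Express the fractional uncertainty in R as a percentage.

10.6%

R is a product of powers, so relative uncertainties combine in quadrature:
  (1·δV/V)² = (1×0.100)² = 0.0100;  (-1·δI/I)² = (-1×0.0360)² = 0.00130
δR/R = √(0.0113) = 0.106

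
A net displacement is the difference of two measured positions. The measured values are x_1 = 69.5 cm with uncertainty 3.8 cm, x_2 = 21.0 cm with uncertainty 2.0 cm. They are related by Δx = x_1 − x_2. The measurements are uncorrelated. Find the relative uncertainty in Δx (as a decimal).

Each term contributes (cᵢ δxᵢ)² to (δΔx)²:
  (δx_1)² = 14.4;  (δx_2)² = 4.00
δΔx = √(18.4) = 4.29 cm
Δx = 48.5 cm, so δΔx/Δx = 4.29/48.5 = 0.0885.

0.0885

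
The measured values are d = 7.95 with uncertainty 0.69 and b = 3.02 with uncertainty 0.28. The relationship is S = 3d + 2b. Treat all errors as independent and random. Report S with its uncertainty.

29.9 ± 2.14

Sums and differences: (δS)² = Σ (cᵢ δxᵢ)².
  (3·δd)² = 4.28;  (2·δb)² = 0.314
δS = √(4.60) = 2.14
S = 29.9.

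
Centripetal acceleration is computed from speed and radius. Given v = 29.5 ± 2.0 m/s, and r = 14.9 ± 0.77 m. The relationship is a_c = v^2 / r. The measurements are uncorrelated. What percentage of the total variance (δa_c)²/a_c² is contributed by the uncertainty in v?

87.3%

(δa_c/a_c)² = (2·δv/v)² + (-1·δr/r)²
  v term: (2×0.0678)² = 0.0184
  r term: (-1×0.0517)² = 0.00267
Total = 0.0211. Share from v = 0.0184/0.0211 = 0.873.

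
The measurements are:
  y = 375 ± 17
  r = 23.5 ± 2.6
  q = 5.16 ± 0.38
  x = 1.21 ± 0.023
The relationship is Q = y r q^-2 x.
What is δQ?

Since Q is a product/quotient, work with relative uncertainties:
  (1·δy/y)² = (1×0.0453)² = 0.00206;  (1·δr/r)² = (1×0.111)² = 0.0122;  (-2·δq/q)² = (-2×0.0736)² = 0.0217;  (1·δx/x)² = (1×0.0190)² = 0.000361
δQ/Q = √(0.0364) = 0.191
Q = 400, so δQ = 0.191 × 400 = 76.4.

76.4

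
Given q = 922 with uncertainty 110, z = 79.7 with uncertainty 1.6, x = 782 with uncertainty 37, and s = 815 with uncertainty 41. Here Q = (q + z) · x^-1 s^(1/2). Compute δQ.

Let u = q + z = 1000. δu = √(δq² + δz²) = √(12100 + 2.56) = 110, so δu/u = 0.110.
Q is then a monomial in u, x, s:
δQ/Q = √((δu/u)² + (-1·δx/x)² + (½·δs/s)²) = √(0.0121 + 0.00224 + 0.000633) = 0.122
Q = 36.6, so δQ = 0.122 × 36.6 = 4.47.

4.47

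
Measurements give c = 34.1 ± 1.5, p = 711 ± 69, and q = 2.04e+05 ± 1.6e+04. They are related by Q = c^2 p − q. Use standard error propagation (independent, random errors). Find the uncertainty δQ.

1.09e+05

Let w = c^2·p = 8.27e+05. δw/w = √((2·δc/c)² + (1·δp/p)²) = √(0.00774 + 0.00942) = 0.131, so δw = 1.08e+05.
Q = w − q: δQ = √(δw² + δq²) = √(1.17e+10 + 2.56e+08) = 1.09e+05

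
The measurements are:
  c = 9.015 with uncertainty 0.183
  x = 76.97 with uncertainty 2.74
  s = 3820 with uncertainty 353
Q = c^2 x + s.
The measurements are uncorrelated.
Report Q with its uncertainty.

10080 ± 489

Let p = c^2·x = 6255. δp/p = √((2·δc/c)² + (1·δx/x)²) = √(0.00165 + 0.00127) = 0.0540, so δp = 338.
Q = p + s: δQ = √(δp² + δs²) = √(1.14e+05 + 1.25e+05) = 489
Q = 10080.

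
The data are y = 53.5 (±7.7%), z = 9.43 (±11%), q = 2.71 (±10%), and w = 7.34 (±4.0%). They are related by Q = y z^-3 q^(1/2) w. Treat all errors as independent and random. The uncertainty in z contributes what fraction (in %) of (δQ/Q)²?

(δQ/Q)² = (1·δy/y)² + (-3·δz/z)² + (½·δq/q)² + (1·δw/w)²
  y term: (1×0.0770)² = 0.00593
  z term: (-3×0.110)² = 0.109
  q term: (0.5×0.100)² = 0.00250
  w term: (1×0.0400)² = 0.00160
Total = 0.119. Share from z = 0.109/0.119 = 0.916.

91.6%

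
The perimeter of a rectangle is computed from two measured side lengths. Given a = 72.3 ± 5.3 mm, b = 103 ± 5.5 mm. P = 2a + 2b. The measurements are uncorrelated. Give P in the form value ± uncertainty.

351 ± 15.3 mm

Absolute uncertainties add in quadrature for a linear combination:
  (2·δa)² = 112;  (2·δb)² = 121
δP = √(233) = 15.3 mm
P = 351 mm.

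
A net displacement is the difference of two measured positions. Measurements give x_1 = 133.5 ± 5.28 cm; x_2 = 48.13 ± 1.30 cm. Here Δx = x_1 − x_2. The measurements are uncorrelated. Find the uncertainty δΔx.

5.44 cm

For a sum/difference, combine absolute errors in quadrature:
  (δx_1)² = 27.9;  (δx_2)² = 1.69
δΔx = √(29.6) = 5.44 cm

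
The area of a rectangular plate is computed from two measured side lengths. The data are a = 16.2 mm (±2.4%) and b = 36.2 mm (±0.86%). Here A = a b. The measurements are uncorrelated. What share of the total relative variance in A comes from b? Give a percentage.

(δA/A)² = (1·δa/a)² + (1·δb/b)²
  a term: (1×0.0240)² = 0.000576
  b term: (1×0.00860)² = 7.4e-05
Total = 0.000650. Share from b = 7.4e-05/0.000650 = 0.114.

11.4%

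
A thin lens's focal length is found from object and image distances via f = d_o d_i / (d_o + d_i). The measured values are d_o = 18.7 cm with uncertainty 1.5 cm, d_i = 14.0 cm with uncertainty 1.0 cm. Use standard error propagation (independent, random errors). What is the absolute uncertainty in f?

0.427 cm

∂f/∂d_o = (d_i/(d_o+d_i))² = 0.183;  ∂f/∂d_i = (d_o/(d_o+d_i))² = 0.327
δf = √((∂f/∂d_o · δd_o)² + (∂f/∂d_i · δd_i)²) = √(0.0756 + 0.107) = 0.427 cm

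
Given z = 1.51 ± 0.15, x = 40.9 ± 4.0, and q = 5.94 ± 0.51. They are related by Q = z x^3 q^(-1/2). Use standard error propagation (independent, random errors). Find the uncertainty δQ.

Q is a product of powers, so relative uncertainties combine in quadrature:
  (1·δz/z)² = (1×0.0993)² = 0.00987;  (3·δx/x)² = (3×0.0978)² = 0.0861;  (−½·δq/q)² = (-0.5×0.0859)² = 0.00184
δQ/Q = √(0.0978) = 0.313
Q = 42400, so δQ = 0.313 × 42400 = 13300.

13300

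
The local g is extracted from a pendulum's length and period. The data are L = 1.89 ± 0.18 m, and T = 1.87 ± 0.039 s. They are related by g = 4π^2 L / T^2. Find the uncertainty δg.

2.22 m/s^2

Relative error in a monomial: (δg/g)² = Σ (nᵢ · δxᵢ/xᵢ)².
  (1·δL/L)² = (1×0.0952)² = 0.00907;  (-2·δT/T)² = (-2×0.0209)² = 0.00174
δg/g = √(0.0108) = 0.104
g = 21.3 m/s^2, so δg = 0.104 × 21.3 = 2.22 m/s^2.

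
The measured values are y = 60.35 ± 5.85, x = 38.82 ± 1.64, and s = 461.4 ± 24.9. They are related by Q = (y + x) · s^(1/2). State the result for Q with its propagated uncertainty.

2130 ± 143

Let u = y + x = 99.17. δu = √(δy² + δx²) = √(34.2 + 2.69) = 6.08, so δu/u = 0.0613.
Q is then a monomial in u, s:
δQ/Q = √((δu/u)² + (½·δs/s)²) = √(0.00375 + 0.000728) = 0.0669
Q = 2130, so δQ = 0.0669 × 2130 = 143.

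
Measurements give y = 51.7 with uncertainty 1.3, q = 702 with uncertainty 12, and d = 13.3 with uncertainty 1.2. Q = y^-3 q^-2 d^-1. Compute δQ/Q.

0.122

Each factor contributes (exponent × relative error)² to (δQ/Q)²:
  (-3·δy/y)² = (-3×0.0251)² = 0.00569;  (-2·δq/q)² = (-2×0.0171)² = 0.00117;  (-1·δd/d)² = (-1×0.0902)² = 0.00814
δQ/Q = √(0.0150) = 0.122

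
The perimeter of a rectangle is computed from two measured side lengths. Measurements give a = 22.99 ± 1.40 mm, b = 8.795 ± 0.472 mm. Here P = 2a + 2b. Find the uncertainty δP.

2.95 mm

Absolute uncertainties add in quadrature for a linear combination:
  (2·δa)² = 7.84;  (2·δb)² = 0.891
δP = √(8.73) = 2.95 mm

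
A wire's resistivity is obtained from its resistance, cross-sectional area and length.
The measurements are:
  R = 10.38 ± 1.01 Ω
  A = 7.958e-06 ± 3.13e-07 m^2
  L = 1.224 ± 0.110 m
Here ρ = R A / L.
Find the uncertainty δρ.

9.32e-06 Ω·m

Each factor contributes (exponent × relative error)² to (δρ/ρ)²:
  (1·δR/R)² = (1×0.0973)² = 0.00947;  (1·δA/A)² = (1×0.0393)² = 0.00155;  (-1·δL/L)² = (-1×0.0899)² = 0.00808
δρ/ρ = √(0.0191) = 0.138
ρ = 6.749e-05 Ω·m, so δρ = 0.138 × 6.749e-05 = 9.32e-06 Ω·m.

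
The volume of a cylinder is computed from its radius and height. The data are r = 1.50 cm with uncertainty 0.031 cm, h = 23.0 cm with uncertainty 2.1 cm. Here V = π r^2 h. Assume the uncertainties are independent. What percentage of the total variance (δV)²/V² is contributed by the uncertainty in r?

17.0%

(δV/V)² = (2·δr/r)² + (1·δh/h)²
  r term: (2×0.0207)² = 0.00171
  h term: (1×0.0913)² = 0.00834
Total = 0.0100. Share from r = 0.00171/0.0100 = 0.170.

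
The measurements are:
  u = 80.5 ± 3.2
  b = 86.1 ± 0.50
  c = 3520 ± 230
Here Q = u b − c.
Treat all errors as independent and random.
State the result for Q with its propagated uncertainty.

3410 ± 361

Let p = u·b = 6930. δp/p = √((1·δu/u)² + (1·δb/b)²) = √(0.00158 + 3.37e-05) = 0.0402, so δp = 278.
Q = p − c: δQ = √(δp² + δc²) = √(77500 + 52900) = 361
Q = 3410.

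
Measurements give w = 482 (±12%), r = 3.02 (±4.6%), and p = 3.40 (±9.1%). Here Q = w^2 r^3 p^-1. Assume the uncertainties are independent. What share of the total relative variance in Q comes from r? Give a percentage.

22.4%

(δQ/Q)² = (2·δw/w)² + (3·δr/r)² + (-1·δp/p)²
  w term: (2×0.120)² = 0.0576
  r term: (3×0.0460)² = 0.0190
  p term: (-1×0.0910)² = 0.00828
Total = 0.0849. Share from r = 0.0190/0.0849 = 0.224.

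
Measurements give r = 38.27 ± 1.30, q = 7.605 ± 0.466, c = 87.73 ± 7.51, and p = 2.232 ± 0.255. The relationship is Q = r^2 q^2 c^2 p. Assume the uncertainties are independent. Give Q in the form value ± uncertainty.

Products/powers → add relative errors in quadrature, weighted by exponent:
  (2·δr/r)² = (2×0.0340)² = 0.00462;  (2·δq/q)² = (2×0.0613)² = 0.0150;  (2·δc/c)² = (2×0.0856)² = 0.0293;  (1·δp/p)² = (1×0.114)² = 0.0131
δQ/Q = √(0.0620) = 0.249
Q = 1.455e+09, so δQ = 0.249 × 1.455e+09 = 3.62e+08.

(1.455 ± 0.362) × 10^9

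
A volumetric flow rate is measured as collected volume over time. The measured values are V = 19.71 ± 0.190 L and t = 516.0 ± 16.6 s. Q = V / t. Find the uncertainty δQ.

Relative error in a monomial: (δQ/Q)² = Σ (nᵢ · δxᵢ/xᵢ)².
  (1·δV/V)² = (1×0.00964)² = 9.29e-05;  (-1·δt/t)² = (-1×0.0322)² = 0.00103
δQ/Q = √(0.00113) = 0.0336
Q = 0.03820 L/s, so δQ = 0.0336 × 0.03820 = 0.00128 L/s.

0.00128 L/s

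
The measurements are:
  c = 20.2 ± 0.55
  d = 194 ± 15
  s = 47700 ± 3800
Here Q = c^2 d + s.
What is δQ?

8400

Let p = c^2·d = 79200. δp/p = √((2·δc/c)² + (1·δd/d)²) = √(0.00297 + 0.00598) = 0.0946, so δp = 7490.
Q = p + s: δQ = √(δp² + δs²) = √(5.6e+07 + 1.44e+07) = 8400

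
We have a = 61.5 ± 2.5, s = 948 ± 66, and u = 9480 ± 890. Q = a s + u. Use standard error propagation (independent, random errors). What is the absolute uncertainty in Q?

Let p = a·s = 58300. δp/p = √((1·δa/a)² + (1·δs/s)²) = √(0.00165 + 0.00485) = 0.0806, so δp = 4700.
Q = p + u: δQ = √(δp² + δu²) = √(2.21e+07 + 7.92e+05) = 4780

4780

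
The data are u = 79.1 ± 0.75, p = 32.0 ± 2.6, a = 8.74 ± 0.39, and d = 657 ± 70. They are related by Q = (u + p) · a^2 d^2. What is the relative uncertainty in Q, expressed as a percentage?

Let w = u + p = 111. δw = √(δu² + δp²) = √(0.562 + 6.76) = 2.71, so δw/w = 0.0244.
Q is then a monomial in w, a, d:
δQ/Q = √((δw/w)² + (2·δa/a)² + (2·δd/d)²) = √(0.000593 + 0.00796 + 0.0454) = 0.232

23.2%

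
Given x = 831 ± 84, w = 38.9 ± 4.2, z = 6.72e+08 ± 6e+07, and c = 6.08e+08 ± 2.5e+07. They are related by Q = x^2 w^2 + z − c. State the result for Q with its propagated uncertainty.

(1.11 ± 0.316) × 10^9

Let p = x^2·w^2 = 1.04e+09. δp/p = √((2·δx/x)² + (2·δw/w)²) = √(0.0409 + 0.0466) = 0.296, so δp = 3.09e+08.
Q = p + z − c: δQ = √(δp² + δz² + δc²) = √(9.55e+16 + 3.6e+15 + 6.25e+14) = 3.16e+08
Q = 1.11e+09.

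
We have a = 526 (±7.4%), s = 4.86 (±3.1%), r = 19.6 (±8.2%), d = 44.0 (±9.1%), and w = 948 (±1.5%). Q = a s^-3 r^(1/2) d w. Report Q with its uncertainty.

Relative error in a monomial: (δQ/Q)² = Σ (nᵢ · δxᵢ/xᵢ)².
  (1·δa/a)² = (1×0.0740)² = 0.00548;  (-3·δs/s)² = (-3×0.0310)² = 0.00865;  (½·δr/r)² = (0.5×0.0820)² = 0.00168;  (1·δd/d)² = (1×0.0910)² = 0.00828;  (1·δw/w)² = (1×0.0150)² = 0.000225
δQ/Q = √(0.0243) = 0.156
Q = 8.46e+05, so δQ = 0.156 × 8.46e+05 = 1.32e+05.

(8.46 ± 1.32) × 10^5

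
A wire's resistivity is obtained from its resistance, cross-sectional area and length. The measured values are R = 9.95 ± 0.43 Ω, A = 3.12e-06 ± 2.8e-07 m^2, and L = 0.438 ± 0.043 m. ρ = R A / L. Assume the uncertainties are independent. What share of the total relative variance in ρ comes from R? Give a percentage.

9.55%

(δρ/ρ)² = (1·δR/R)² + (1·δA/A)² + (-1·δL/L)²
  R term: (1×0.0432)² = 0.00187
  A term: (1×0.0897)² = 0.00805
  L term: (-1×0.0982)² = 0.00964
Total = 0.0196. Share from R = 0.00187/0.0196 = 0.0955.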